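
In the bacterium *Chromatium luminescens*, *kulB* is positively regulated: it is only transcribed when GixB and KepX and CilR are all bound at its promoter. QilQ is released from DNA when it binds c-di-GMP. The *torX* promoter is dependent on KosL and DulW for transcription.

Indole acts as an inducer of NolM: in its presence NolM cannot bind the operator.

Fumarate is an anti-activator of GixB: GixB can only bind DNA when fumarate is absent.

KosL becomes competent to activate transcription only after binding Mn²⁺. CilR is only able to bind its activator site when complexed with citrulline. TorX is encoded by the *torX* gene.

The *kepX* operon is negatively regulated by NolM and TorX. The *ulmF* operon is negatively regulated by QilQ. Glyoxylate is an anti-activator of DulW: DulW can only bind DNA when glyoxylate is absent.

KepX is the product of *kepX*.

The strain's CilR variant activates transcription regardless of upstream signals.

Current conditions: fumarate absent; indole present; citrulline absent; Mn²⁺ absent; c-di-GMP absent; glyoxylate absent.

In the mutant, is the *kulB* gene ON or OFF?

Fumarate is absent, so GixB is active.
Indole is present, so NolM is inactive.
Mn²⁺ is absent, so KosL is inactive.
Glyoxylate is absent, so DulW is active.
Required activator KosL is absent, so *torX* is not transcribed.
So TorX is not produced.
With no repressor bound, *kepX* is transcribed.
So KepX is produced and active.
CilR is constitutively active in this strain.
No repressor is bound and GixB and KepX and CilR are active, so *kulB* is transcribed.

ON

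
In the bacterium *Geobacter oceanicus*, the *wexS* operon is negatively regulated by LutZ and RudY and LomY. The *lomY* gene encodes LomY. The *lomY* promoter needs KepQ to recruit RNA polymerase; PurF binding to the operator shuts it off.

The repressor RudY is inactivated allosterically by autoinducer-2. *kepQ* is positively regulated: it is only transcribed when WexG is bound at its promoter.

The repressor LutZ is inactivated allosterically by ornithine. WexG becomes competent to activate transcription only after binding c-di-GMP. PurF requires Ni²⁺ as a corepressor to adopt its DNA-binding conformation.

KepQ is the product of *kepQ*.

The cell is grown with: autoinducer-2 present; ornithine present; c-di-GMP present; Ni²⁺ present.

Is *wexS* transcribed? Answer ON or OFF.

ON

Ornithine is present, so LutZ is inactive.
Autoinducer-2 is present, so RudY is inactive.
c-di-GMP is present, so WexG is active.
No repressor is bound and WexG is active, so *kepQ* is transcribed.
So KepQ is produced and active.
Ni²⁺ is present, so PurF is active.
With repressor PurF bound, *lomY* is not transcribed.
So LomY is not produced.
With no repressor bound, *wexS* is transcribed.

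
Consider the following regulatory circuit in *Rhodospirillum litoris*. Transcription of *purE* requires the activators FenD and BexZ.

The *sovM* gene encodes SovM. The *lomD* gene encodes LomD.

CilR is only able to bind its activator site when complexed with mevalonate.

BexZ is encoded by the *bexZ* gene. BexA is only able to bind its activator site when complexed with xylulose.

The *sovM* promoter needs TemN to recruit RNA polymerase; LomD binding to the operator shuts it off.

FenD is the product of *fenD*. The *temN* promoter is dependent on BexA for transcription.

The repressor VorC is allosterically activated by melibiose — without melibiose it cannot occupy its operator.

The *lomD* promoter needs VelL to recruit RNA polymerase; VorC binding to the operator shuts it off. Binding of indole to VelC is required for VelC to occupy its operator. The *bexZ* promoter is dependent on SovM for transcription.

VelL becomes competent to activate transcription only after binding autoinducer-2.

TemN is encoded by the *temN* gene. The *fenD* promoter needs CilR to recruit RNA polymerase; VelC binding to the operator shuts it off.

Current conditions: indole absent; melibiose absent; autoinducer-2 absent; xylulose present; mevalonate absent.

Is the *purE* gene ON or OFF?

OFF

Indole is absent, so VelC is inactive.
Mevalonate is absent, so CilR is inactive.
Required activator CilR is absent, so *fenD* is not transcribed.
So FenD is not produced.
Autoinducer-2 is absent, so VelL is inactive.
Melibiose is absent, so VorC is inactive.
Required activator VelL is absent, so *lomD* is not transcribed.
So LomD is not produced.
Xylulose is present, so BexA is active.
No repressor is bound and BexA is active, so *temN* is transcribed.
So TemN is produced and active.
No repressor is bound and TemN is active, so *sovM* is transcribed.
So SovM is produced and active.
No repressor is bound and SovM is active, so *bexZ* is transcribed.
So BexZ is produced and active.
Required activator FenD is absent, so *purE* is not transcribed.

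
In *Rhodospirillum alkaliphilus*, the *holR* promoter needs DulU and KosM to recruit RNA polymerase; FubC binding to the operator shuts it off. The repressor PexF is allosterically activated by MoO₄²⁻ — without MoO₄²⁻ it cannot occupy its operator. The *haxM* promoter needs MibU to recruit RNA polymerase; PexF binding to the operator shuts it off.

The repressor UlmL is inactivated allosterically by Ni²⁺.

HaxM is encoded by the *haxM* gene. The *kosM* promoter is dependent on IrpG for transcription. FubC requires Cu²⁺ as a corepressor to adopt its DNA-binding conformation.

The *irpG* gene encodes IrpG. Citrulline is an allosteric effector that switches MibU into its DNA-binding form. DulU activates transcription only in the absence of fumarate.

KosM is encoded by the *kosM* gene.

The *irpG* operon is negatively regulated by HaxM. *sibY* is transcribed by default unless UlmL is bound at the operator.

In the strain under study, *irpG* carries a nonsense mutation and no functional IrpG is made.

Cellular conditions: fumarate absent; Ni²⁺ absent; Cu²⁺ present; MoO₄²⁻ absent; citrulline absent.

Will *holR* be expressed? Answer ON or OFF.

OFF

Fumarate is absent, so DulU is active.
IrpG is non-functional in this strain, so it has no effect.
Required activator IrpG is absent, so *kosM* is not transcribed.
So KosM is not produced.
Cu²⁺ is present, so FubC is active.
With repressor FubC bound, *holR* is not transcribed.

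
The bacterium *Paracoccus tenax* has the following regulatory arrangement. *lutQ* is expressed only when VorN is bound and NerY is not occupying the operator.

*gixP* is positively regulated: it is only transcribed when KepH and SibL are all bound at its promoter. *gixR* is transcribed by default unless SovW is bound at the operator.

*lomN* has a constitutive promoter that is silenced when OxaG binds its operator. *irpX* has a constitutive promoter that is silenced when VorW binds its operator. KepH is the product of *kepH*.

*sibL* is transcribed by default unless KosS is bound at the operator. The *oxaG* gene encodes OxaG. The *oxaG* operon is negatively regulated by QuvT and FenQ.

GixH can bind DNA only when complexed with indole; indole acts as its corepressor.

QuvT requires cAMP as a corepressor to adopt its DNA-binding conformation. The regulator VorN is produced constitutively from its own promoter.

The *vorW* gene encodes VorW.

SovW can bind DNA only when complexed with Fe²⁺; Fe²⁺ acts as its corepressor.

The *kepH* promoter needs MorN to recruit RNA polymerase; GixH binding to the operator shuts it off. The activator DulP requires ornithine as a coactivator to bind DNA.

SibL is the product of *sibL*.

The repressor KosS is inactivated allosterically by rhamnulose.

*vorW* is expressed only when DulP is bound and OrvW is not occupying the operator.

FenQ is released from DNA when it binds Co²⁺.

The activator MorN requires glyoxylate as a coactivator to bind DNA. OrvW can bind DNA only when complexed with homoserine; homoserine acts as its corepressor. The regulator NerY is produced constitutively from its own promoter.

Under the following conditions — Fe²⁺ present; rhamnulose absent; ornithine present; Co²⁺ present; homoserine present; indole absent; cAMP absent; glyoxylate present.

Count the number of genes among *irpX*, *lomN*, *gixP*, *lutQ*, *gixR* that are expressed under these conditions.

1

Homoserine is present, so OrvW is active.
Ornithine is present, so DulP is active.
With repressor OrvW bound, *vorW* is not transcribed.
So VorW is not produced.
With no repressor bound, *irpX* is transcribed.
→ *irpX* is ON.
cAMP is absent, so QuvT is inactive.
Co²⁺ is present, so FenQ is inactive.
With no repressor bound, *oxaG* is transcribed.
So OxaG is produced and active.
With repressor OxaG bound, *lomN* is not transcribed.
→ *lomN* is OFF.
Indole is absent, so GixH is inactive.
Glyoxylate is present, so MorN is active.
No repressor is bound and MorN is active, so *kepH* is transcribed.
So KepH is produced and active.
Rhamnulose is absent, so KosS is active.
With repressor KosS bound, *sibL* is not transcribed.
So SibL is not produced.
Required activator SibL is absent, so *gixP* is not transcribed.
→ *gixP* is OFF.
VorN is produced constitutively and is active.
NerY is produced constitutively and is active.
With repressor NerY bound, *lutQ* is not transcribed.
→ *lutQ* is OFF.
Fe²⁺ is present, so SovW is active.
With repressor SovW bound, *gixR* is not transcribed.
→ *gixR* is OFF.
1 of the 5 genes is transcribed.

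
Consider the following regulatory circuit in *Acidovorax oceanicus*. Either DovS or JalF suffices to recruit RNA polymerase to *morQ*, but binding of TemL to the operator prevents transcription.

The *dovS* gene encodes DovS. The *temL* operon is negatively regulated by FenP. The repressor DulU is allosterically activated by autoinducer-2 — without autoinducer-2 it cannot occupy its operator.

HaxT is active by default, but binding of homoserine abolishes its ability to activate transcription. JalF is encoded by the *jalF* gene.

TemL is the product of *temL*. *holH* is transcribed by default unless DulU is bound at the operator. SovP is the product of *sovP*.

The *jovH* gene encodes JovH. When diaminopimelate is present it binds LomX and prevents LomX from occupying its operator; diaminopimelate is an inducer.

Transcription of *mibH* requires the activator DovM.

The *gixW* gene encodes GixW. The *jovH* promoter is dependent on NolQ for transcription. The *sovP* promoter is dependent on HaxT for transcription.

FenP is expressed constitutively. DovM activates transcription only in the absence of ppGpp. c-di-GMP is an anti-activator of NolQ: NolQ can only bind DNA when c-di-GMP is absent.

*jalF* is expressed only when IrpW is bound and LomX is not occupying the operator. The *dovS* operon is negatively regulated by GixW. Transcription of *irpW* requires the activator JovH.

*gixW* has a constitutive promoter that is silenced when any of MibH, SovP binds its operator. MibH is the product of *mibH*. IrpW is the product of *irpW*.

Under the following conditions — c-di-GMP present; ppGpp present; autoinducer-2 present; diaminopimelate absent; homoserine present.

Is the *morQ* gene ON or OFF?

ppGpp is present, so DovM is inactive.
Required activator DovM is absent, so *mibH* is not transcribed.
So MibH is not produced.
Homoserine is present, so HaxT is inactive.
Required activator HaxT is absent, so *sovP* is not transcribed.
So SovP is not produced.
With no repressor bound, *gixW* is transcribed.
So GixW is produced and active.
With repressor GixW bound, *dovS* is not transcribed.
So DovS is not produced.
FenP is produced constitutively and is active.
With repressor FenP bound, *temL* is not transcribed.
So TemL is not produced.
c-di-GMP is present, so NolQ is inactive.
Required activator NolQ is absent, so *jovH* is not transcribed.
So JovH is not produced.
Required activator JovH is absent, so *irpW* is not transcribed.
So IrpW is not produced.
Diaminopimelate is absent, so LomX is active.
With repressor LomX bound, *jalF* is not transcribed.
So JalF is not produced.
No activator is available at the *morQ* promoter, so *morQ* is not transcribed.

OFF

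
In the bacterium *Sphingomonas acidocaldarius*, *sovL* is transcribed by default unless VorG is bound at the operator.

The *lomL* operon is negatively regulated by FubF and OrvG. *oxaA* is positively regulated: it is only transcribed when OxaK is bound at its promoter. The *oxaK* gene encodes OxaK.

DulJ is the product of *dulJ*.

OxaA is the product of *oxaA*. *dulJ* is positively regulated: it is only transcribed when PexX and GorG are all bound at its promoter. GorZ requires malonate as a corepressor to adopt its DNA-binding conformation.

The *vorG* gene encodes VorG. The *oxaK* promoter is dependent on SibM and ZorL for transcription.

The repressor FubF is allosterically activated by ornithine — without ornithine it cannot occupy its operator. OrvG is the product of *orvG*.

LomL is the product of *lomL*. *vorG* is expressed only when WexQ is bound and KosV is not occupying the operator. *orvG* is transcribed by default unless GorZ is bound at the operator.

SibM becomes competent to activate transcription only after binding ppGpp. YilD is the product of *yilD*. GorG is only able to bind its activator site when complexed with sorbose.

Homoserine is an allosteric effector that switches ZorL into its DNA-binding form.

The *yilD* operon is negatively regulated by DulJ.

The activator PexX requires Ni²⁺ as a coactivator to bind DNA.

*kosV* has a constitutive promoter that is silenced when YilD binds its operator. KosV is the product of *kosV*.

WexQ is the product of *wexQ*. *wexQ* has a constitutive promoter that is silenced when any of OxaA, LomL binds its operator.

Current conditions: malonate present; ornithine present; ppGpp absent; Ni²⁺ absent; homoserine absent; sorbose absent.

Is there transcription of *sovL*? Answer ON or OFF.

ppGpp is absent, so SibM is inactive.
Homoserine is absent, so ZorL is inactive.
Required activator SibM is absent, so *oxaK* is not transcribed.
So OxaK is not produced.
Required activator OxaK is absent, so *oxaA* is not transcribed.
So OxaA is not produced.
Ornithine is present, so FubF is active.
Malonate is present, so GorZ is active.
With repressor GorZ bound, *orvG* is not transcribed.
So OrvG is not produced.
With repressor FubF bound, *lomL* is not transcribed.
So LomL is not produced.
With no repressor bound, *wexQ* is transcribed.
So WexQ is produced and active.
Ni²⁺ is absent, so PexX is inactive.
Sorbose is absent, so GorG is inactive.
Required activator PexX is absent, so *dulJ* is not transcribed.
So DulJ is not produced.
With no repressor bound, *yilD* is transcribed.
So YilD is produced and active.
With repressor YilD bound, *kosV* is not transcribed.
So KosV is not produced.
No repressor is bound and WexQ is active, so *vorG* is transcribed.
So VorG is produced and active.
With repressor VorG bound, *sovL* is not transcribed.

OFF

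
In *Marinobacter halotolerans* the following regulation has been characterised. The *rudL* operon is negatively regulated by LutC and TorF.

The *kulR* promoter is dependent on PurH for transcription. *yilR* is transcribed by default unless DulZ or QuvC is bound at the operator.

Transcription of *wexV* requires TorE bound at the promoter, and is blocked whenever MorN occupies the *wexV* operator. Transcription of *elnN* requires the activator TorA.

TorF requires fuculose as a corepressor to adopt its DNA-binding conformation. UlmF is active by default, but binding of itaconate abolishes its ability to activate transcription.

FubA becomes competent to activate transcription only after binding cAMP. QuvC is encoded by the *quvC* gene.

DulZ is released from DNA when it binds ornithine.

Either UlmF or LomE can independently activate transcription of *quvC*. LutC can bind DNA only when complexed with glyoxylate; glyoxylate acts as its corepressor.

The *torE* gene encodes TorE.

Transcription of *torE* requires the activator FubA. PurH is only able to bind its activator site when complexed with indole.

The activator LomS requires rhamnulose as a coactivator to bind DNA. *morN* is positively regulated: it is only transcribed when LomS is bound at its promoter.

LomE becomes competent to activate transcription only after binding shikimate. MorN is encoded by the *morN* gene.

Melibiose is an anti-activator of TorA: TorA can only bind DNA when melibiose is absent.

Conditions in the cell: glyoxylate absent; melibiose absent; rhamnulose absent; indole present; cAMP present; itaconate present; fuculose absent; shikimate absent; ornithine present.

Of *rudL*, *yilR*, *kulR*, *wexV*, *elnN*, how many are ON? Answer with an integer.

Glyoxylate is absent, so LutC is inactive.
Fuculose is absent, so TorF is inactive.
With no repressor bound, *rudL* is transcribed.
→ *rudL* is ON.
Ornithine is present, so DulZ is inactive.
Itaconate is present, so UlmF is inactive.
Shikimate is absent, so LomE is inactive.
No activator is available at the *quvC* promoter, so *quvC* is not transcribed.
So QuvC is not produced.
With no repressor bound, *yilR* is transcribed.
→ *yilR* is ON.
Indole is present, so PurH is active.
No repressor is bound and PurH is active, so *kulR* is transcribed.
→ *kulR* is ON.
Rhamnulose is absent, so LomS is inactive.
Required activator LomS is absent, so *morN* is not transcribed.
So MorN is not produced.
cAMP is present, so FubA is active.
No repressor is bound and FubA is active, so *torE* is transcribed.
So TorE is produced and active.
No repressor is bound and TorE is active, so *wexV* is transcribed.
→ *wexV* is ON.
Melibiose is absent, so TorA is active.
No repressor is bound and TorA is active, so *elnN* is transcribed.
→ *elnN* is ON.
5 of the 5 genes are transcribed.

5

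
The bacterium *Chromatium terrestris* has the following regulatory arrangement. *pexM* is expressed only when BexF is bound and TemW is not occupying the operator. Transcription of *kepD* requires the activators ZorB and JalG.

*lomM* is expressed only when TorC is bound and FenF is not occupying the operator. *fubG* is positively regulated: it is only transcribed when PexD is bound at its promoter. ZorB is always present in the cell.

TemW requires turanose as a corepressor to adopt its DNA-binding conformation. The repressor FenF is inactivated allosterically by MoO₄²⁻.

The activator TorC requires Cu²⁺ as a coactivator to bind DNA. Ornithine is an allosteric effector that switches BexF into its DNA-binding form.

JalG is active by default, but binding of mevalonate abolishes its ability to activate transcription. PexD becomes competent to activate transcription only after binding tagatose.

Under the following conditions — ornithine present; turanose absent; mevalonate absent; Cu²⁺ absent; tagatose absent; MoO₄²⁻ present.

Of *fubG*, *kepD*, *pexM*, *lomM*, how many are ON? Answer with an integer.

Tagatose is absent, so PexD is inactive.
Required activator PexD is absent, so *fubG* is not transcribed.
→ *fubG* is OFF.
ZorB is produced constitutively and is active.
Mevalonate is absent, so JalG is active.
No repressor is bound and ZorB and JalG are active, so *kepD* is transcribed.
→ *kepD* is ON.
Ornithine is present, so BexF is active.
Turanose is absent, so TemW is inactive.
No repressor is bound and BexF is active, so *pexM* is transcribed.
→ *pexM* is ON.
Cu²⁺ is absent, so TorC is inactive.
MoO₄²⁻ is present, so FenF is inactive.
Required activator TorC is absent, so *lomM* is not transcribed.
→ *lomM* is OFF.
2 of the 4 genes are transcribed.

2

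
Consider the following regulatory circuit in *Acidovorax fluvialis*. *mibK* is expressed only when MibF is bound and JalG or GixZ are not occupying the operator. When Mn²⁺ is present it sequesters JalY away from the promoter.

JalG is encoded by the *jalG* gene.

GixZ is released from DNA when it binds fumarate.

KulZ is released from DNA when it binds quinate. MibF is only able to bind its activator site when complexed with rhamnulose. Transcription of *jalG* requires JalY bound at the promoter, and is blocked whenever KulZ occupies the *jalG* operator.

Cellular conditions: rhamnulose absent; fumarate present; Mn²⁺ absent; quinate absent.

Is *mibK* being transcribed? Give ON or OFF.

OFF

Rhamnulose is absent, so MibF is inactive.
Quinate is absent, so KulZ is active.
Mn²⁺ is absent, so JalY is active.
With repressor KulZ bound, *jalG* is not transcribed.
So JalG is not produced.
Fumarate is present, so GixZ is inactive.
Required activator MibF is absent, so *mibK* is not transcribed.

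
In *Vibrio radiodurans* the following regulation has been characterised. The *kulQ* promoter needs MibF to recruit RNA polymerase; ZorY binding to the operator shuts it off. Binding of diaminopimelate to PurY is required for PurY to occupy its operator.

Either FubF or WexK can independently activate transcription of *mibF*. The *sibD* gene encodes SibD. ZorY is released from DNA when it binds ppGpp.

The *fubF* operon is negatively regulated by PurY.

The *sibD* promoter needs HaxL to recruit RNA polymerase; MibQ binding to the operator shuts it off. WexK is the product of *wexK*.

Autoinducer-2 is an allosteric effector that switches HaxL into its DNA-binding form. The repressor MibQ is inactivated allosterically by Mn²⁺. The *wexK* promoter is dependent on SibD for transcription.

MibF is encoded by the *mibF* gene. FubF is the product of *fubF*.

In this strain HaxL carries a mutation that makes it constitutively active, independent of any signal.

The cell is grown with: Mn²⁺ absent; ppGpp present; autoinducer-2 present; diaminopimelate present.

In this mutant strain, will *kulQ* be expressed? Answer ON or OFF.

Diaminopimelate is present, so PurY is active.
With repressor PurY bound, *fubF* is not transcribed.
So FubF is not produced.
Mn²⁺ is absent, so MibQ is active.
HaxL is constitutively active in this strain.
With repressor MibQ bound, *sibD* is not transcribed.
So SibD is not produced.
Required activator SibD is absent, so *wexK* is not transcribed.
So WexK is not produced.
No activator is available at the *mibF* promoter, so *mibF* is not transcribed.
So MibF is not produced.
ppGpp is present, so ZorY is inactive.
Required activator MibF is absent, so *kulQ* is not transcribed.

OFF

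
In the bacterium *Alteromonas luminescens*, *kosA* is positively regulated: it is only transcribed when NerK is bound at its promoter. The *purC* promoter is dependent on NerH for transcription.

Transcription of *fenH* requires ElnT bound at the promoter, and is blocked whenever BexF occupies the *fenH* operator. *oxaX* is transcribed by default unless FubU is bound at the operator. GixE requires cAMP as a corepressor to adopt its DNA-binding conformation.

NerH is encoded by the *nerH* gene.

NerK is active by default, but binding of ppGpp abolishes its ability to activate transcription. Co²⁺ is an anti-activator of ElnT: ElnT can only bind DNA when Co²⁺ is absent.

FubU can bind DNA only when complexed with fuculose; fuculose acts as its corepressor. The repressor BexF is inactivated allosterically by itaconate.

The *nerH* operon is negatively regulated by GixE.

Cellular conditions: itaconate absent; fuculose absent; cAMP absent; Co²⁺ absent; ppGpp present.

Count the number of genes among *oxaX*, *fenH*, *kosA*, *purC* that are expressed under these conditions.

Fuculose is absent, so FubU is inactive.
With no repressor bound, *oxaX* is transcribed.
→ *oxaX* is ON.
Itaconate is absent, so BexF is active.
Co²⁺ is absent, so ElnT is active.
With repressor BexF bound, *fenH* is not transcribed.
→ *fenH* is OFF.
ppGpp is present, so NerK is inactive.
Required activator NerK is absent, so *kosA* is not transcribed.
→ *kosA* is OFF.
cAMP is absent, so GixE is inactive.
With no repressor bound, *nerH* is transcribed.
So NerH is produced and active.
No repressor is bound and NerH is active, so *purC* is transcribed.
→ *purC* is ON.
2 of the 4 genes are transcribed.

2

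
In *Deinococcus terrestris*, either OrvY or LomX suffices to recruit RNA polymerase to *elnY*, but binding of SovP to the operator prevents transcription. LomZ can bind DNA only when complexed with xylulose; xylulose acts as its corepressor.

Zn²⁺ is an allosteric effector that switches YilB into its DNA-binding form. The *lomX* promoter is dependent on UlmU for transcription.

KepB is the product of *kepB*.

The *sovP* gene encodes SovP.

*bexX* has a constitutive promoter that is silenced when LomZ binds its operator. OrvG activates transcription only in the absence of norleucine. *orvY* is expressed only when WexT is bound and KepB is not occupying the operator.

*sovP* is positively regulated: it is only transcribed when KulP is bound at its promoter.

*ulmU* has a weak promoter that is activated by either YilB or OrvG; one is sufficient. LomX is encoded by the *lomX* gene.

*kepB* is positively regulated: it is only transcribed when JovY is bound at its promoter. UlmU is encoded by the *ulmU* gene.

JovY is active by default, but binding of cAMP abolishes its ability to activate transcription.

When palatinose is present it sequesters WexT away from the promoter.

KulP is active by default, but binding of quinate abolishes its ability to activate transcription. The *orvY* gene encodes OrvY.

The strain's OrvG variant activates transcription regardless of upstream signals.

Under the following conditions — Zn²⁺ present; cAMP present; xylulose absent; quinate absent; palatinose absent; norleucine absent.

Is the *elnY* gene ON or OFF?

Palatinose is absent, so WexT is active.
cAMP is present, so JovY is inactive.
Required activator JovY is absent, so *kepB* is not transcribed.
So KepB is not produced.
No repressor is bound and WexT is active, so *orvY* is transcribed.
So OrvY is produced and active.
Quinate is absent, so KulP is active.
No repressor is bound and KulP is active, so *sovP* is transcribed.
So SovP is produced and active.
Zn²⁺ is present, so YilB is active.
OrvG is constitutively active in this strain.
Activator YilB is present, so *ulmU* is transcribed.
So UlmU is produced and active.
No repressor is bound and UlmU is active, so *lomX* is transcribed.
So LomX is produced and active.
With repressor SovP bound, *elnY* is not transcribed.

OFF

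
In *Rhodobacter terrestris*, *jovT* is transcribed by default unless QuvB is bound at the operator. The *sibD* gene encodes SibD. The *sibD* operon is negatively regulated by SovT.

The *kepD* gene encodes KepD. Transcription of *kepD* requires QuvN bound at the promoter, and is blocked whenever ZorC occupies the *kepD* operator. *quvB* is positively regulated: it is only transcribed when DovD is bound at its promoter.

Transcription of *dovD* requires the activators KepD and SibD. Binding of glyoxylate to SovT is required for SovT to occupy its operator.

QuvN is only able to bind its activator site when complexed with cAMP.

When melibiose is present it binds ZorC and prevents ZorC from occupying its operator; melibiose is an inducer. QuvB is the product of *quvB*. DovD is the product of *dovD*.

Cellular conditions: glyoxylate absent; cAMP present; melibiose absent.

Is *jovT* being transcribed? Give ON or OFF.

cAMP is present, so QuvN is active.
Melibiose is absent, so ZorC is active.
With repressor ZorC bound, *kepD* is not transcribed.
So KepD is not produced.
Glyoxylate is absent, so SovT is inactive.
With no repressor bound, *sibD* is transcribed.
So SibD is produced and active.
Required activator KepD is absent, so *dovD* is not transcribed.
So DovD is not produced.
Required activator DovD is absent, so *quvB* is not transcribed.
So QuvB is not produced.
With no repressor bound, *jovT* is transcribed.

ON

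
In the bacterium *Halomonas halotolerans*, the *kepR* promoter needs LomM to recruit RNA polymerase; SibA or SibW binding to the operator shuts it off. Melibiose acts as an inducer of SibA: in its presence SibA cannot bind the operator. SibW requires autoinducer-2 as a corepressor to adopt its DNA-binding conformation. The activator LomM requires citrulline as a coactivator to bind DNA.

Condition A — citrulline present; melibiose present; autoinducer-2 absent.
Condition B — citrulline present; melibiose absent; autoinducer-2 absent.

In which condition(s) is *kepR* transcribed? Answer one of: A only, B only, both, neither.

Condition A:
Citrulline is present, so LomM is active.
Melibiose is present, so SibA is inactive.
Autoinducer-2 is absent, so SibW is inactive.
No repressor is bound and LomM is active, so *kepR* is transcribed.
→ *kepR* is ON in A.
Condition B:
Citrulline is present, so LomM is active.
Melibiose is absent, so SibA is active.
Autoinducer-2 is absent, so SibW is inactive.
With repressor SibA bound, *kepR* is not transcribed.
→ *kepR* is OFF in B.

A only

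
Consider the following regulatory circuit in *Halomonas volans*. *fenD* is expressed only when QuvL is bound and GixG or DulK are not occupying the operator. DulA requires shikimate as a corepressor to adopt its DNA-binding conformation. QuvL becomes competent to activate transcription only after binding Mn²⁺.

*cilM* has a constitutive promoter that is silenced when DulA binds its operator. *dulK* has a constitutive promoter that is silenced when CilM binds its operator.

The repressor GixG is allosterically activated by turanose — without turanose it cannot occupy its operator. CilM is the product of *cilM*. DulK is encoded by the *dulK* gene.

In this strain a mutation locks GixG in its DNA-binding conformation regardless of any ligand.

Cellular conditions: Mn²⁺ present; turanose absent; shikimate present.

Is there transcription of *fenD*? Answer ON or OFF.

GixG is constitutively active in this strain.
Shikimate is present, so DulA is active.
With repressor DulA bound, *cilM* is not transcribed.
So CilM is not produced.
With no repressor bound, *dulK* is transcribed.
So DulK is produced and active.
Mn²⁺ is present, so QuvL is active.
With repressor GixG bound, *fenD* is not transcribed.

OFF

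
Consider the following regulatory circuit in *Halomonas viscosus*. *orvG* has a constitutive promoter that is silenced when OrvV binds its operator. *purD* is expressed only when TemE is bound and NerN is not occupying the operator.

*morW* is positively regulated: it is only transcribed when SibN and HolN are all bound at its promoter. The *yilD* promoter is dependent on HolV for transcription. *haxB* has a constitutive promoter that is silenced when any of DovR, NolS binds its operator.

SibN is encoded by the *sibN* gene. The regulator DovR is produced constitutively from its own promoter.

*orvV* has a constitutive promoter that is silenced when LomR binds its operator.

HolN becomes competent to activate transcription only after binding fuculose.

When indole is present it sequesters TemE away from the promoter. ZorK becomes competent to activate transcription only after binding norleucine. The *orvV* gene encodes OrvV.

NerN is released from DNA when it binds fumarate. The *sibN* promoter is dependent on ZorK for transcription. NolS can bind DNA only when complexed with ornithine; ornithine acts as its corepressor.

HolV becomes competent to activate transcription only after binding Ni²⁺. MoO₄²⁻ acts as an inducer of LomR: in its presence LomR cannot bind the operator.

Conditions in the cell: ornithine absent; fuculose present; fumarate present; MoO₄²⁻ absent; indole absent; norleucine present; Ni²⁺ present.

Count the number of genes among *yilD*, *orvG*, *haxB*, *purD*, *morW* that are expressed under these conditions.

4

Ni²⁺ is present, so HolV is active.
No repressor is bound and HolV is active, so *yilD* is transcribed.
→ *yilD* is ON.
MoO₄²⁻ is absent, so LomR is active.
With repressor LomR bound, *orvV* is not transcribed.
So OrvV is not produced.
With no repressor bound, *orvG* is transcribed.
→ *orvG* is ON.
DovR is produced constitutively and is active.
Ornithine is absent, so NolS is inactive.
With repressor DovR bound, *haxB* is not transcribed.
→ *haxB* is OFF.
Fumarate is present, so NerN is inactive.
Indole is absent, so TemE is active.
No repressor is bound and TemE is active, so *purD* is transcribed.
→ *purD* is ON.
Norleucine is present, so ZorK is active.
No repressor is bound and ZorK is active, so *sibN* is transcribed.
So SibN is produced and active.
Fuculose is present, so HolN is active.
No repressor is bound and SibN and HolN are active, so *morW* is transcribed.
→ *morW* is ON.
4 of the 5 genes are transcribed.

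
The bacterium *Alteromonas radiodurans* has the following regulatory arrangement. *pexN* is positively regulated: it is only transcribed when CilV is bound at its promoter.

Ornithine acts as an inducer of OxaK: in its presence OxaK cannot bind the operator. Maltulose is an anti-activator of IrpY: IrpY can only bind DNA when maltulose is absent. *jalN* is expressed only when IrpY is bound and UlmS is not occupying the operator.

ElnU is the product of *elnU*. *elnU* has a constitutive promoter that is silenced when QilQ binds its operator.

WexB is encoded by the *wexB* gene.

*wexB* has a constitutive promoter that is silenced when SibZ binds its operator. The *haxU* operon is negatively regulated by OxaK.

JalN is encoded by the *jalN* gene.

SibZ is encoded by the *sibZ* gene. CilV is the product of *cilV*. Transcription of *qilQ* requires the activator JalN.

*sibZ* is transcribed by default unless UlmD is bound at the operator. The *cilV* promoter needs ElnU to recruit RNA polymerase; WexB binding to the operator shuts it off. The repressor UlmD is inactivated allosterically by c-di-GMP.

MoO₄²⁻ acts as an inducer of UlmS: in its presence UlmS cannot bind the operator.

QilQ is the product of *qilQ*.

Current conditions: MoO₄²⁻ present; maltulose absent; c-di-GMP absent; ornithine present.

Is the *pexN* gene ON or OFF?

OFF

Maltulose is absent, so IrpY is active.
MoO₄²⁻ is present, so UlmS is inactive.
No repressor is bound and IrpY is active, so *jalN* is transcribed.
So JalN is produced and active.
No repressor is bound and JalN is active, so *qilQ* is transcribed.
So QilQ is produced and active.
With repressor QilQ bound, *elnU* is not transcribed.
So ElnU is not produced.
c-di-GMP is absent, so UlmD is active.
With repressor UlmD bound, *sibZ* is not transcribed.
So SibZ is not produced.
With no repressor bound, *wexB* is transcribed.
So WexB is produced and active.
With repressor WexB bound, *cilV* is not transcribed.
So CilV is not produced.
Required activator CilV is absent, so *pexN* is not transcribed.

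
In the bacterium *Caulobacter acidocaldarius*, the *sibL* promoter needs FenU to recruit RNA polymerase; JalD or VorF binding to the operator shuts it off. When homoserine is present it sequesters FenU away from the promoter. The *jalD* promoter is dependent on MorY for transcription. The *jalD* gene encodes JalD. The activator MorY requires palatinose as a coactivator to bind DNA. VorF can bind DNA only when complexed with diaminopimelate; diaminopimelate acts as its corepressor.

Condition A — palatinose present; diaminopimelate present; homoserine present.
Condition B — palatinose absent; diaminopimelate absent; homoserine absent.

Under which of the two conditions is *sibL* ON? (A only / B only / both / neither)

B only

Condition A:
Palatinose is present, so MorY is active.
No repressor is bound and MorY is active, so *jalD* is transcribed.
So JalD is produced and active.
Diaminopimelate is present, so VorF is active.
Homoserine is present, so FenU is inactive.
With repressor JalD bound, *sibL* is not transcribed.
→ *sibL* is OFF in A.
Condition B:
Palatinose is absent, so MorY is inactive.
Required activator MorY is absent, so *jalD* is not transcribed.
So JalD is not produced.
Diaminopimelate is absent, so VorF is inactive.
Homoserine is absent, so FenU is active.
No repressor is bound and FenU is active, so *sibL* is transcribed.
→ *sibL* is ON in B.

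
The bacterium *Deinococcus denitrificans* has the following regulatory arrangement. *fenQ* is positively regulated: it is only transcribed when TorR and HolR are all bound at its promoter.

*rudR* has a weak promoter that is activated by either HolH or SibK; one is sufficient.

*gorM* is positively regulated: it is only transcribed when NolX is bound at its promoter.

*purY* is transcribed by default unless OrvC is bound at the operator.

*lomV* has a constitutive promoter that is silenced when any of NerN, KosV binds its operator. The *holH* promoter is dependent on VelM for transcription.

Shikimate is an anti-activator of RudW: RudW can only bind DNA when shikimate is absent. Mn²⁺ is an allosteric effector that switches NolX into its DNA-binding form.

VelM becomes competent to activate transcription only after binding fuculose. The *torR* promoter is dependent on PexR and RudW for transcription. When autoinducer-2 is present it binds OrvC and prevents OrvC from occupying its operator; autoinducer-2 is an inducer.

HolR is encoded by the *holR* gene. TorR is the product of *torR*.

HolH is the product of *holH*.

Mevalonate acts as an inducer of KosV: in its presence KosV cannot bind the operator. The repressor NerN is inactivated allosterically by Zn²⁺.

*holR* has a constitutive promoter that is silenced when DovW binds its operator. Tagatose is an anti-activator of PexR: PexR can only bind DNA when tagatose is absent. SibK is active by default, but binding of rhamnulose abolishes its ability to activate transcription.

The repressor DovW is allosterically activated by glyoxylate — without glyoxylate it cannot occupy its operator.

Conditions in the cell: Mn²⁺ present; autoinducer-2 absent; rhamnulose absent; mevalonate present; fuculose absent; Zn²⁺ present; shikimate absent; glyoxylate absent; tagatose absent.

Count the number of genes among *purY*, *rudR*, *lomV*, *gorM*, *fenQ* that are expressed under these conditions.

Autoinducer-2 is absent, so OrvC is active.
With repressor OrvC bound, *purY* is not transcribed.
→ *purY* is OFF.
Fuculose is absent, so VelM is inactive.
Required activator VelM is absent, so *holH* is not transcribed.
So HolH is not produced.
Rhamnulose is absent, so SibK is active.
Activator SibK is present, so *rudR* is transcribed.
→ *rudR* is ON.
Zn²⁺ is present, so NerN is inactive.
Mevalonate is present, so KosV is inactive.
With no repressor bound, *lomV* is transcribed.
→ *lomV* is ON.
Mn²⁺ is present, so NolX is active.
No repressor is bound and NolX is active, so *gorM* is transcribed.
→ *gorM* is ON.
Tagatose is absent, so PexR is active.
Shikimate is absent, so RudW is active.
No repressor is bound and PexR and RudW are active, so *torR* is transcribed.
So TorR is produced and active.
Glyoxylate is absent, so DovW is inactive.
With no repressor bound, *holR* is transcribed.
So HolR is produced and active.
No repressor is bound and TorR and HolR are active, so *fenQ* is transcribed.
→ *fenQ* is ON.
4 of the 5 genes are transcribed.

4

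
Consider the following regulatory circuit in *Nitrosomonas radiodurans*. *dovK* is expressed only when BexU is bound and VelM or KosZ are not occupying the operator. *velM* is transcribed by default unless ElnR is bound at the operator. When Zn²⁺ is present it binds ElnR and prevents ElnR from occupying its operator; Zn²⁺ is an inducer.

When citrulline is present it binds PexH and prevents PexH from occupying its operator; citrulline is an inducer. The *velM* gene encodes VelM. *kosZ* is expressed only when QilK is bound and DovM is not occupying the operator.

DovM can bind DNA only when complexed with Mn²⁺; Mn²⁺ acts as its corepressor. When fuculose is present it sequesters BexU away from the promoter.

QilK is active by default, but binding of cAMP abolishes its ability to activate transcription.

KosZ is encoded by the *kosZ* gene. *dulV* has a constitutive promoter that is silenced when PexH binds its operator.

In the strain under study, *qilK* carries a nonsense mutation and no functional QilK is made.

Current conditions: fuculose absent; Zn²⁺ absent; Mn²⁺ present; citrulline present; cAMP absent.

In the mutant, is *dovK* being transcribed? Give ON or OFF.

ON

Zn²⁺ is absent, so ElnR is active.
With repressor ElnR bound, *velM* is not transcribed.
So VelM is not produced.
QilK is non-functional in this strain, so it has no effect.
Mn²⁺ is present, so DovM is active.
With repressor DovM bound, *kosZ* is not transcribed.
So KosZ is not produced.
Fuculose is absent, so BexU is active.
No repressor is bound and BexU is active, so *dovK* is transcribed.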